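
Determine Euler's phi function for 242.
110

242 = 2 × 11^2
φ(n) = n × ∏(1 - 1/p) for each prime p dividing n
φ(242) = 242 × (1 - 1/2) × (1 - 1/11) = 110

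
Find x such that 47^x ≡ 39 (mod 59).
47

Baby-step giant-step with step n = ⌈√59⌉ = 8.
Baby steps 47^j mod 59 (j:value) for j=0..7: 0:1, 1:47, 2:26, 3:42, 4:27, 5:30, 6:53, 7:13.
Giant-step multiplier: 47^(-8) ≡ 47^(58-8) = 47^50 ≡ 45 (mod 59).
Giant steps γ_i = 39·45^i mod 59: γ_0=39, γ_1=44, γ_2=33, γ_3=10, γ_4=37, γ_5=13 (in table at j=7).
x = i·n + j = 5·8 + 7 = 47.
Check: 47^47 ≡ 39 (mod 59).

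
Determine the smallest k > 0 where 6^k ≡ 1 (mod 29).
14

29 is prime, so ord(6) divides φ(29) = 28.
Divisors of 28: 1, 2, 4, 7, 14, 28.
Repeated squaring: 6^1 ≡ 6, 6^2 ≡ 7, 6^4 ≡ 20, 6^8 ≡ 23, 6^16 ≡ 7 (mod 29).
Test 6^d mod 29 for each divisor d in increasing order:
6^1 ≡ 6
6^2 ≡ 7
6^4 ≡ 20
6^7 = 6^4·6^2·6^1 ≡ 28
6^14 = 6^8·6^4·6^2 ≡ 1  ← first divisor giving 1
The order is 14.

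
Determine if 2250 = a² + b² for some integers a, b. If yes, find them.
15² + 45² (a=15, b=45)

Factorization: 2250 = 2 × 3^2 × 5^3
By Fermat: n is sum of two squares iff every prime p ≡ 3 (mod 4) appears to even power.
All primes ≡ 3 (mod 4) appear to even power.
Search a = 0, 1, 2, … for 2250 - a² a perfect square: first hit at a = 15: 2250 - 225 = 2025 = 45².
2250 = 15² + 45² = 225 + 2025 ✓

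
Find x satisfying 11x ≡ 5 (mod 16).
x ≡ 15 (mod 16)

gcd(11, 16) = 1, which divides 5, so solutions exist.
Find 11^(-1) mod 16 by the extended Euclidean algorithm:
16 = 1 × 11 + 5  ⟹  5 = (1)·16 + (-1)·11
11 = 2 × 5 + 1  ⟹  1 = (-2)·16 + (3)·11
So (3)·11 ≡ 1 (mod 16), i.e. 11^(-1) ≡ 3 (mod 16).
x ≡ 3 × 5 = 15 ≡ 15 (mod 16).
Check: 11 × 15 = 165 ≡ 5 (mod 16).
Unique solution: x ≡ 15 (mod 16)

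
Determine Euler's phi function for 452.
224

452 = 2^2 × 113
φ(n) = n × ∏(1 - 1/p) for each prime p dividing n
φ(452) = 452 × (1 - 1/2) × (1 - 1/113) = 224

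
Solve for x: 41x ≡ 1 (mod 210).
41

gcd(41, 210) = 1, so the inverse exists.
Extended Euclidean algorithm on (210, 41):
210 = 5 × 41 + 5  ⟹  5 = (1)·210 + (-5)·41
41 = 8 × 5 + 1  ⟹  1 = (-8)·210 + (41)·41
So (41)·41 ≡ 1 (mod 210), i.e. 41^(-1) ≡ 41 (mod 210).
Check: 41 × 41 = 1681 ≡ 1 (mod 210)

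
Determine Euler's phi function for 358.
178

358 = 2 × 179
φ(n) = n × ∏(1 - 1/p) for each prime p dividing n
φ(358) = 358 × (1 - 1/2) × (1 - 1/179) = 178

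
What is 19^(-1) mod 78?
37

gcd(19, 78) = 1, so the inverse exists.
Extended Euclidean algorithm on (78, 19):
78 = 4 × 19 + 2  ⟹  2 = (1)·78 + (-4)·19
19 = 9 × 2 + 1  ⟹  1 = (-9)·78 + (37)·19
So (37)·19 ≡ 1 (mod 78), i.e. 19^(-1) ≡ 37 (mod 78).
Check: 19 × 37 = 703 ≡ 1 (mod 78)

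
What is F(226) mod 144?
55

Matrix identity: Q^n = [[F_(n+1), F_n], [F_n, F_(n-1)]] with Q = [[1,1],[1,0]].
n = 226 = 11100010₂. Square-and-multiply, entries mod 144:
Q^1 = [[1,1],[1,0]]
Q^3 = (Q^1)²·Q = [[3,2],[2,1]]
Q^7 = (Q^3)²·Q = [[21,13],[13,8]]
Q^14 = (Q^7)² = [[34,89],[89,89]]
Q^28 = (Q^14)² = [[5,3],[3,2]]
Q^56 = (Q^28)² = [[34,21],[21,13]]
Q^113 = (Q^56)²·Q = [[136,13],[13,123]]
Q^226 = (Q^113)² = [[89,55],[55,34]]
F_226 mod 144 = Q^226[0][1] = 55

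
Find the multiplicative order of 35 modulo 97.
3

97 is prime, so ord(35) divides φ(97) = 96.
Divisors of 96: 1, 2, 3, 4, 6, 8, 12, 16, 24, 32, 48, 96.
Repeated squaring: 35^1 ≡ 35, 35^2 ≡ 61, 35^4 ≡ 35, 35^8 ≡ 61, 35^16 ≡ 35, 35^32 ≡ 61, 35^64 ≡ 35 (mod 97).
Test 35^d mod 97 for each divisor d in increasing order:
35^1 ≡ 35
35^2 ≡ 61
35^3 = 35^2·35^1 ≡ 1  ← first divisor giving 1
The order is 3.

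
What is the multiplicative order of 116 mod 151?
75

151 is prime, so ord(116) divides φ(151) = 150.
Divisors of 150: 1, 2, 3, 5, 6, 10, 15, 25, 30, 50, 75, 150.
Repeated squaring: 116^1 ≡ 116, 116^2 ≡ 17, 116^4 ≡ 138, 116^8 ≡ 18, 116^16 ≡ 22, 116^32 ≡ 31, 116^64 ≡ 55, 116^128 ≡ 5 (mod 151).
Test 116^d mod 151 for each divisor d in increasing order:
116^1 ≡ 116
116^2 ≡ 17
116^3 = 116^2·116^1 ≡ 9
116^5 = 116^4·116^1 ≡ 2
116^6 = 116^4·116^2 ≡ 81
116^10 = 116^8·116^2 ≡ 4
116^15 = 116^8·116^4·116^2·116^1 ≡ 8
116^25 = 116^16·116^8·116^1 ≡ 32
116^30 = 116^16·116^8·116^4·116^2 ≡ 64
116^50 = 116^32·116^16·116^2 ≡ 118
116^75 = 116^64·116^8·116^2·116^1 ≡ 1  ← first divisor giving 1
The order is 75.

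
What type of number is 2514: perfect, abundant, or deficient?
abundant

Proper divisors of 2514: sum = 1 + 2 + 3 + 6 + 419 + 838 + 1257 = 2526
Since 2526 > 2514, 2514 is abundant.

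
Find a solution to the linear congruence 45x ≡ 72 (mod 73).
x ≡ 60 (mod 73)

gcd(45, 73) = 1, which divides 72, so solutions exist.
Find 45^(-1) mod 73 by the extended Euclidean algorithm:
73 = 1 × 45 + 28  ⟹  28 = (1)·73 + (-1)·45
45 = 1 × 28 + 17  ⟹  17 = (-1)·73 + (2)·45
28 = 1 × 17 + 11  ⟹  11 = (2)·73 + (-3)·45
17 = 1 × 11 + 6  ⟹  6 = (-3)·73 + (5)·45
11 = 1 × 6 + 5  ⟹  5 = (5)·73 + (-8)·45
6 = 1 × 5 + 1  ⟹  1 = (-8)·73 + (13)·45
So (13)·45 ≡ 1 (mod 73), i.e. 45^(-1) ≡ 13 (mod 73).
x ≡ 13 × 72 = 936 ≡ 60 (mod 73).
Check: 45 × 60 = 2700 ≡ 72 (mod 73).
Unique solution: x ≡ 60 (mod 73)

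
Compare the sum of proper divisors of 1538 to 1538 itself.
deficient

Proper divisors of 1538: sum = 1 + 2 + 769 = 772
Since 772 < 1538, 1538 is deficient.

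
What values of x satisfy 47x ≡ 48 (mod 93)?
x ≡ 3 (mod 93)

gcd(47, 93) = 1, which divides 48, so solutions exist.
Find 47^(-1) mod 93 by the extended Euclidean algorithm:
93 = 1 × 47 + 46  ⟹  46 = (1)·93 + (-1)·47
47 = 1 × 46 + 1  ⟹  1 = (-1)·93 + (2)·47
So (2)·47 ≡ 1 (mod 93), i.e. 47^(-1) ≡ 2 (mod 93).
x ≡ 2 × 48 = 96 ≡ 3 (mod 93).
Check: 47 × 3 = 141 ≡ 48 (mod 93).
Unique solution: x ≡ 3 (mod 93)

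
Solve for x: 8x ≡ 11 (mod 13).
x ≡ 3 (mod 13)

gcd(8, 13) = 1, which divides 11, so solutions exist.
Find 8^(-1) mod 13 by the extended Euclidean algorithm:
13 = 1 × 8 + 5  ⟹  5 = (1)·13 + (-1)·8
8 = 1 × 5 + 3  ⟹  3 = (-1)·13 + (2)·8
5 = 1 × 3 + 2  ⟹  2 = (2)·13 + (-3)·8
3 = 1 × 2 + 1  ⟹  1 = (-3)·13 + (5)·8
So (5)·8 ≡ 1 (mod 13), i.e. 8^(-1) ≡ 5 (mod 13).
x ≡ 5 × 11 = 55 ≡ 3 (mod 13).
Check: 8 × 3 = 24 ≡ 11 (mod 13).
Unique solution: x ≡ 3 (mod 13)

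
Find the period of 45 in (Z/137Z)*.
136

137 is prime, so ord(45) divides φ(137) = 136.
Divisors of 136: 1, 2, 4, 8, 17, 34, 68, 136.
Repeated squaring: 45^1 ≡ 45, 45^2 ≡ 107, 45^4 ≡ 78, 45^8 ≡ 56, 45^16 ≡ 122, 45^32 ≡ 88, 45^64 ≡ 72, 45^128 ≡ 115 (mod 137).
Test 45^d mod 137 for each divisor d in increasing order:
45^1 ≡ 45
45^2 ≡ 107
45^4 ≡ 78
45^8 ≡ 56
45^17 = 45^16·45^1 ≡ 10
45^34 = 45^32·45^2 ≡ 100
45^68 = 45^64·45^4 ≡ 136
45^136 = 45^128·45^8 ≡ 1  ← first divisor giving 1
The order is 136.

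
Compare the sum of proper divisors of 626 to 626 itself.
deficient

Proper divisors of 626: sum = 1 + 2 + 313 = 316
Since 316 < 626, 626 is deficient.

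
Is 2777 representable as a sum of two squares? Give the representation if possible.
29² + 44² (a=29, b=44)

Factorization: 2777 = 2777
By Fermat: n is sum of two squares iff every prime p ≡ 3 (mod 4) appears to even power.
All primes ≡ 3 (mod 4) appear to even power.
Search a = 0, 1, 2, … for 2777 - a² a perfect square: first hit at a = 29: 2777 - 841 = 1936 = 44².
2777 = 29² + 44² = 841 + 1936 ✓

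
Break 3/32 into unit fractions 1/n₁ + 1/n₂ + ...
1/11 + 1/352

Greedy algorithm:
3/32: ceiling(32/3) = 11, use 1/11
1/352: ceiling(352/1) = 352, use 1/352
Result: 3/32 = 1/11 + 1/352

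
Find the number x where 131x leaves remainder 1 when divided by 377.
118

gcd(131, 377) = 1, so the inverse exists.
Extended Euclidean algorithm on (377, 131):
377 = 2 × 131 + 115  ⟹  115 = (1)·377 + (-2)·131
131 = 1 × 115 + 16  ⟹  16 = (-1)·377 + (3)·131
115 = 7 × 16 + 3  ⟹  3 = (8)·377 + (-23)·131
16 = 5 × 3 + 1  ⟹  1 = (-41)·377 + (118)·131
So (118)·131 ≡ 1 (mod 377), i.e. 131^(-1) ≡ 118 (mod 377).
Check: 131 × 118 = 15458 ≡ 1 (mod 377)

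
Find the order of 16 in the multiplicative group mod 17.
2

17 is prime, so ord(16) divides φ(17) = 16.
Divisors of 16: 1, 2, 4, 8, 16.
Repeated squaring: 16^1 ≡ 16, 16^2 ≡ 1, 16^4 ≡ 1, 16^8 ≡ 1, 16^16 ≡ 1 (mod 17).
Test 16^d mod 17 for each divisor d in increasing order:
16^1 ≡ 16
16^2 ≡ 1  ← first divisor giving 1
The order is 2.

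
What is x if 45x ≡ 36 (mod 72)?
x ≡ 4 (mod 8)

gcd(45, 72) = 9, which divides 36, so solutions exist.
Divide through by 9: 5x ≡ 4 (mod 8).
Find 5^(-1) mod 8 by the extended Euclidean algorithm:
8 = 1 × 5 + 3  ⟹  3 = (1)·8 + (-1)·5
5 = 1 × 3 + 2  ⟹  2 = (-1)·8 + (2)·5
3 = 1 × 2 + 1  ⟹  1 = (2)·8 + (-3)·5
So (-3)·5 ≡ 1 (mod 8), i.e. 5^(-1) ≡ -3 ≡ 5 (mod 8).
x ≡ 5 × 4 = 20 ≡ 4 (mod 8).
Check: 45 × 4 = 180 ≡ 36 (mod 72).
x ≡ 4 (mod 8), giving 9 solutions mod 72.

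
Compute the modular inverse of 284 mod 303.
287

gcd(284, 303) = 1, so the inverse exists.
Extended Euclidean algorithm on (303, 284):
303 = 1 × 284 + 19  ⟹  19 = (1)·303 + (-1)·284
284 = 14 × 19 + 18  ⟹  18 = (-14)·303 + (15)·284
19 = 1 × 18 + 1  ⟹  1 = (15)·303 + (-16)·284
So (-16)·284 ≡ 1 (mod 303), i.e. 284^(-1) ≡ -16 ≡ 287 (mod 303).
Check: 284 × 287 = 81508 ≡ 1 (mod 303)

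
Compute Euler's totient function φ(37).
36

37 = 37
φ(n) = n × ∏(1 - 1/p) for each prime p dividing n
φ(37) = 37 × (1 - 1/37) = 36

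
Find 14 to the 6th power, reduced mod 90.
46

Repeated squaring. Binary of 6 = 110.
14^1 ≡ 14 (mod 90); 14^2 ≡ 16 (mod 90); 14^4 ≡ 76 (mod 90)
14^6 = 14^2 × 14^4 ≡ 46 (mod 90)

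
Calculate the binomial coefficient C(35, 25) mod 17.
0

Using Lucas' theorem:
Write n=35 and k=25 in base 17:
n in base 17: [2, 1]
k in base 17: [1, 8]
C(35,25) mod 17 = ∏ C(n_i, k_i) mod 17
Digit binomials (mod 17): C(2,1) = 2; C(1,8) = 0 (k_i > n_i)
Product: 2 × 0 = 0 ≡ 0 (mod 17)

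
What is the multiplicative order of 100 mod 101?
2

101 is prime, so ord(100) divides φ(101) = 100.
Divisors of 100: 1, 2, 4, 5, 10, 20, 25, 50, 100.
Repeated squaring: 100^1 ≡ 100, 100^2 ≡ 1, 100^4 ≡ 1, 100^8 ≡ 1, 100^16 ≡ 1, 100^32 ≡ 1, 100^64 ≡ 1 (mod 101).
Test 100^d mod 101 for each divisor d in increasing order:
100^1 ≡ 100
100^2 ≡ 1  ← first divisor giving 1
The order is 2.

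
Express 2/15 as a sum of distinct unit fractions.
1/8 + 1/120

Greedy algorithm:
2/15: ceiling(15/2) = 8, use 1/8
1/120: ceiling(120/1) = 120, use 1/120
Result: 2/15 = 1/8 + 1/120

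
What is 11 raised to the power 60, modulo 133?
1

Repeated squaring. Binary of 60 = 111100.
11^1 ≡ 11 (mod 133); 11^2 ≡ 121 (mod 133); 11^4 ≡ 11 (mod 133); 11^8 ≡ 121 (mod 133); 11^16 ≡ 11 (mod 133); 11^32 ≡ 121 (mod 133)
11^60 = 11^4 × 11^8 × 11^16 × 11^32 ≡ 1 (mod 133)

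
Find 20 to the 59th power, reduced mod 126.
104

Repeated squaring. Binary of 59 = 111011.
20^1 ≡ 20 (mod 126); 20^2 ≡ 22 (mod 126); 20^4 ≡ 106 (mod 126); 20^8 ≡ 22 (mod 126); 20^16 ≡ 106 (mod 126); 20^32 ≡ 22 (mod 126)
20^59 = 20^1 × 20^2 × 20^8 × 20^16 × 20^32 ≡ 104 (mod 126)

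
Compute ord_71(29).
35

71 is prime, so ord(29) divides φ(71) = 70.
Divisors of 70: 1, 2, 5, 7, 10, 14, 35, 70.
Repeated squaring: 29^1 ≡ 29, 29^2 ≡ 60, 29^4 ≡ 50, 29^8 ≡ 15, 29^16 ≡ 12, 29^32 ≡ 2, 29^64 ≡ 4 (mod 71).
Test 29^d mod 71 for each divisor d in increasing order:
29^1 ≡ 29
29^2 ≡ 60
29^5 = 29^4·29^1 ≡ 30
29^7 = 29^4·29^2·29^1 ≡ 25
29^10 = 29^8·29^2 ≡ 48
29^14 = 29^8·29^4·29^2 ≡ 57
29^35 = 29^32·29^2·29^1 ≡ 1  ← first divisor giving 1
The order is 35.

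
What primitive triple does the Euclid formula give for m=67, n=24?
(3913, 3216, 5065)

Euclid's formula: a = m² - n², b = 2mn, c = m² + n²
m = 67, n = 24
a = 67² - 24² = 4489 - 576 = 3913
b = 2 × 67 × 24 = 3216
c = 67² + 24² = 4489 + 576 = 5065
Verification: 3913² + 3216² = 15311569 + 10342656 = 25654225 = 5065² ✓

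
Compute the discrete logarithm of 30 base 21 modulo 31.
15

Baby-step giant-step with step n = ⌈√31⌉ = 6.
Baby steps 21^j mod 31 (j:value) for j=0..5: 0:1, 1:21, 2:7, 3:23, 4:18, 5:6.
Giant-step multiplier: 21^(-6) ≡ 21^(30-6) = 21^24 ≡ 16 (mod 31).
Giant steps γ_i = 30·16^i mod 31: γ_0=30, γ_1=15, γ_2=23 (in table at j=3).
x = i·n + j = 2·6 + 3 = 15.
Check: 21^15 ≡ 30 (mod 31).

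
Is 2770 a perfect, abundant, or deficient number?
deficient

Proper divisors of 2770: sum = 1 + 2 + 5 + 10 + 277 + 554 + 1385 = 2234
Since 2234 < 2770, 2770 is deficient.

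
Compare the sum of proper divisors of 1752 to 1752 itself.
abundant

Proper divisors of 1752: sum = 1 + 2 + 3 + 4 + 6 + 8 + 12 + 24 + 73 + 146 + 219 + 292 + 438 + 584 + 876 = 2688
Since 2688 > 1752, 1752 is abundant.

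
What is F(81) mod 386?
238

Matrix identity: Q^n = [[F_(n+1), F_n], [F_n, F_(n-1)]] with Q = [[1,1],[1,0]].
n = 81 = 1010001₂. Square-and-multiply, entries mod 386:
Q^1 = [[1,1],[1,0]]
Q^2 = (Q^1)² = [[2,1],[1,1]]
Q^5 = (Q^2)²·Q = [[8,5],[5,3]]
Q^10 = (Q^5)² = [[89,55],[55,34]]
Q^20 = (Q^10)² = [[138,203],[203,321]]
Q^40 = (Q^20)² = [[37,151],[151,272]]
Q^81 = (Q^40)²·Q = [[191,238],[238,339]]
F_81 mod 386 = Q^81[0][1] = 238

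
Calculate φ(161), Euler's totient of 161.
132

161 = 7 × 23
φ(n) = n × ∏(1 - 1/p) for each prime p dividing n
φ(161) = 161 × (1 - 1/7) × (1 - 1/23) = 132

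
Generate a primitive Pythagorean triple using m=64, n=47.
(1887, 6016, 6305)

Euclid's formula: a = m² - n², b = 2mn, c = m² + n²
m = 64, n = 47
a = 64² - 47² = 4096 - 2209 = 1887
b = 2 × 64 × 47 = 6016
c = 64² + 47² = 4096 + 2209 = 6305
Verification: 1887² + 6016² = 3560769 + 36192256 = 39753025 = 6305² ✓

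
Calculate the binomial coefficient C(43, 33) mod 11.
1

Using Lucas' theorem:
Write n=43 and k=33 in base 11:
n in base 11: [3, 10]
k in base 11: [3, 0]
C(43,33) mod 11 = ∏ C(n_i, k_i) mod 11
Digit binomials (mod 11): C(3,3) = 1; C(10,0) = 1
Product: 1 × 1 = 1 ≡ 1 (mod 11)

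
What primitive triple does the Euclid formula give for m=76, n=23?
(5247, 3496, 6305)

Euclid's formula: a = m² - n², b = 2mn, c = m² + n²
m = 76, n = 23
a = 76² - 23² = 5776 - 529 = 5247
b = 2 × 76 × 23 = 3496
c = 76² + 23² = 5776 + 529 = 6305
Verification: 5247² + 3496² = 27531009 + 12222016 = 39753025 = 6305² ✓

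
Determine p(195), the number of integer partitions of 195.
2580840212973

p(n) counts ways to write n as a sum of positive integers (order ignored).
Euler's pentagonal recurrence: p(k) = p(k-1) + p(k-2) - p(k-5) - p(k-7) + p(k-12) + p(k-15) - ... (offsets j(3j∓1)/2, signs ++--, p(0)=1, p(<0)=0).
DP table for k = 0..194: p(0)=1, p(1)=1, p(2)=2, p(3)=3, p(4)=5, p(5)=7, p(6)=11, p(7)=15, p(8)=22, p(9)=30, p(10)=42, p(11)=56, p(12)=77, p(13)=101, p(14)=135, p(15)=176, p(16)=231, p(17)=297, p(18)=385, p(19)=490, p(20)=627, p(21)=792, p(22)=1002, p(23)=1255, p(24)=1575, p(25)=1958, p(26)=2436, p(27)=3010, p(28)=3718, p(29)=4565, p(30)=5604, p(31)=6842, p(32)=8349, p(33)=10143, p(34)=12310, p(35)=14883, p(36)=17977, p(37)=21637, p(38)=26015, p(39)=31185, p(40)=37338, p(41)=44583, p(42)=53174, p(43)=63261, p(44)=75175, p(45)=89134, p(46)=105558, p(47)=124754, p(48)=147273, p(49)=173525, p(50)=204226, p(51)=239943, p(52)=281589, p(53)=329931, p(54)=386155, p(55)=451276, p(56)=526823, p(57)=614154, p(58)=715220, p(59)=831820, p(60)=966467, p(61)=1121505, p(62)=1300156, p(63)=1505499, p(64)=1741630, p(65)=2012558, p(66)=2323520, p(67)=2679689, p(68)=3087735, p(69)=3554345, p(70)=4087968, p(71)=4697205, p(72)=5392783, p(73)=6185689, p(74)=7089500, p(75)=8118264, p(76)=9289091, p(77)=10619863, p(78)=12132164, p(79)=13848650, p(80)=15796476, p(81)=18004327, p(82)=20506255, p(83)=23338469, p(84)=26543660, p(85)=30167357, p(86)=34262962, p(87)=38887673, p(88)=44108109, p(89)=49995925, p(90)=56634173, p(91)=64112359, p(92)=72533807, p(93)=82010177, p(94)=92669720, p(95)=104651419, p(96)=118114304, p(97)=133230930, p(98)=150198136, p(99)=169229875, p(100)=190569292, p(101)=214481126, p(102)=241265379, p(103)=271248950, p(104)=304801365, p(105)=342325709, p(106)=384276336, p(107)=431149389, p(108)=483502844, p(109)=541946240, p(110)=607163746, p(111)=679903203, p(112)=761002156, p(113)=851376628, p(114)=952050665, p(115)=1064144451, p(116)=1188908248, p(117)=1327710076, p(118)=1482074143, p(119)=1653668665, p(120)=1844349560, p(121)=2056148051, p(122)=2291320912, p(123)=2552338241, p(124)=2841940500, p(125)=3163127352, p(126)=3519222692, p(127)=3913864295, p(128)=4351078600, p(129)=4835271870, p(130)=5371315400, p(131)=5964539504, p(132)=6620830889, p(133)=7346629512, p(134)=8149040695, p(135)=9035836076, p(136)=10015581680, p(137)=11097645016, p(138)=12292341831, p(139)=13610949895, p(140)=15065878135, p(141)=16670689208, p(142)=18440293320, p(143)=20390982757, p(144)=22540654445, p(145)=24908858009, p(146)=27517052599, p(147)=30388671978, p(148)=33549419497, p(149)=37027355200, p(150)=40853235313, p(151)=45060624582, p(152)=49686288421, p(153)=54770336324, p(154)=60356673280, p(155)=66493182097, p(156)=73232243759, p(157)=80630964769, p(158)=88751778802, p(159)=97662728555, p(160)=107438159466, p(161)=118159068427, p(162)=129913904637, p(163)=142798995930, p(164)=156919475295, p(165)=172389800255, p(166)=189334822579, p(167)=207890420102, p(168)=228204732751, p(169)=250438925115, p(170)=274768617130, p(171)=301384802048, p(172)=330495499613, p(173)=362326859895, p(174)=397125074750, p(175)=435157697830, p(176)=476715857290, p(177)=522115831195, p(178)=571701605655, p(179)=625846753120, p(180)=684957390936, p(181)=749474411781, p(182)=819876908323, p(183)=896684817527, p(184)=980462880430, p(185)=1071823774337, p(186)=1171432692373, p(187)=1280011042268, p(188)=1398341745571, p(189)=1527273599625, p(190)=1667727404093, p(191)=1820701100652, p(192)=1987276856363, p(193)=2168627105469, p(194)=2366022741845.
Final step: p(195) = p(194) + p(193) - p(190) - p(188) + p(183) + p(180) - p(173) - p(169) + p(160) + p(155) - p(144) - p(138) + p(125) + p(118) - p(103) - p(95) + p(78) + p(69) - p(50) - p(40) + p(19) + p(8)
= 2366022741845 + 2168627105469 - 1667727404093 - 1398341745571 + 896684817527 + 684957390936 - 362326859895 - 250438925115 + 107438159466 + 66493182097 - 22540654445 - 12292341831 + 3163127352 + 1482074143 - 271248950 - 104651419 + 12132164 + 3554345 - 204226 - 37338 + 490 + 22
= 2580840212973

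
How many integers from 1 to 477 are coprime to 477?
312

477 = 3^2 × 53
φ(n) = n × ∏(1 - 1/p) for each prime p dividing n
φ(477) = 477 × (1 - 1/3) × (1 - 1/53) = 312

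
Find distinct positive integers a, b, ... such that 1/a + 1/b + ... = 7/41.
1/6 + 1/246

Greedy algorithm:
7/41: ceiling(41/7) = 6, use 1/6
1/246: ceiling(246/1) = 246, use 1/246
Result: 7/41 = 1/6 + 1/246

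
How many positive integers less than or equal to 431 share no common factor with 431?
430

431 = 431
φ(n) = n × ∏(1 - 1/p) for each prime p dividing n
φ(431) = 431 × (1 - 1/431) = 430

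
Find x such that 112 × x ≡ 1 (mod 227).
75

gcd(112, 227) = 1, so the inverse exists.
Extended Euclidean algorithm on (227, 112):
227 = 2 × 112 + 3  ⟹  3 = (1)·227 + (-2)·112
112 = 37 × 3 + 1  ⟹  1 = (-37)·227 + (75)·112
So (75)·112 ≡ 1 (mod 227), i.e. 112^(-1) ≡ 75 (mod 227).
Check: 112 × 75 = 8400 ≡ 1 (mod 227)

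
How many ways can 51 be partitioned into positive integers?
239943

p(n) counts ways to write n as a sum of positive integers (order ignored).
Euler's pentagonal recurrence: p(k) = p(k-1) + p(k-2) - p(k-5) - p(k-7) + p(k-12) + p(k-15) - ... (offsets j(3j∓1)/2, signs ++--, p(0)=1, p(<0)=0).
DP table for k = 0..50: p(0)=1, p(1)=1, p(2)=2, p(3)=3, p(4)=5, p(5)=7, p(6)=11, p(7)=15, p(8)=22, p(9)=30, p(10)=42, p(11)=56, p(12)=77, p(13)=101, p(14)=135, p(15)=176, p(16)=231, p(17)=297, p(18)=385, p(19)=490, p(20)=627, p(21)=792, p(22)=1002, p(23)=1255, p(24)=1575, p(25)=1958, p(26)=2436, p(27)=3010, p(28)=3718, p(29)=4565, p(30)=5604, p(31)=6842, p(32)=8349, p(33)=10143, p(34)=12310, p(35)=14883, p(36)=17977, p(37)=21637, p(38)=26015, p(39)=31185, p(40)=37338, p(41)=44583, p(42)=53174, p(43)=63261, p(44)=75175, p(45)=89134, p(46)=105558, p(47)=124754, p(48)=147273, p(49)=173525, p(50)=204226.
Final step: p(51) = p(50) + p(49) - p(46) - p(44) + p(39) + p(36) - p(29) - p(25) + p(16) + p(11) - p(0)
= 204226 + 173525 - 105558 - 75175 + 31185 + 17977 - 4565 - 1958 + 231 + 56 - 1
= 239943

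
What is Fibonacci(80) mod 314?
185

Matrix identity: Q^n = [[F_(n+1), F_n], [F_n, F_(n-1)]] with Q = [[1,1],[1,0]].
n = 80 = 1010000₂. Square-and-multiply, entries mod 314:
Q^1 = [[1,1],[1,0]]
Q^2 = (Q^1)² = [[2,1],[1,1]]
Q^5 = (Q^2)²·Q = [[8,5],[5,3]]
Q^10 = (Q^5)² = [[89,55],[55,34]]
Q^20 = (Q^10)² = [[270,171],[171,99]]
Q^40 = (Q^20)² = [[91,299],[299,106]]
Q^80 = (Q^40)² = [[28,185],[185,157]]
F_80 mod 314 = Q^80[0][1] = 185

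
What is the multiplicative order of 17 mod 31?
30

31 is prime, so ord(17) divides φ(31) = 30.
Divisors of 30: 1, 2, 3, 5, 6, 10, 15, 30.
Repeated squaring: 17^1 ≡ 17, 17^2 ≡ 10, 17^4 ≡ 7, 17^8 ≡ 18, 17^16 ≡ 14 (mod 31).
Test 17^d mod 31 for each divisor d in increasing order:
17^1 ≡ 17
17^2 ≡ 10
17^3 = 17^2·17^1 ≡ 15
17^5 = 17^4·17^1 ≡ 26
17^6 = 17^4·17^2 ≡ 8
17^10 = 17^8·17^2 ≡ 25
17^15 = 17^8·17^4·17^2·17^1 ≡ 30
17^30 = 17^16·17^8·17^4·17^2 ≡ 1  ← first divisor giving 1
The order is 30.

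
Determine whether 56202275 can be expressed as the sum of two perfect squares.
Not possible

Factorization: 56202275 = 5^2 × 131^3
By Fermat: n is sum of two squares iff every prime p ≡ 3 (mod 4) appears to even power.
Prime(s) ≡ 3 (mod 4) with odd exponent: [(131, 3)]
Therefore 56202275 cannot be expressed as a² + b².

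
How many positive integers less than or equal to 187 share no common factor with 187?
160

187 = 11 × 17
φ(n) = n × ∏(1 - 1/p) for each prime p dividing n
φ(187) = 187 × (1 - 1/11) × (1 - 1/17) = 160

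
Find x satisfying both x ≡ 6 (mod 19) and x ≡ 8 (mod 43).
481

Using Chinese Remainder Theorem:
M = 19 × 43 = 817
M1 = 43, M2 = 19
y1 = 43^(-1) mod 19 = 4
y2 = 19^(-1) mod 43 = 34
x = (6×43×4 + 8×19×34) mod 817 = 481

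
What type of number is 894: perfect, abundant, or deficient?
abundant

Proper divisors of 894: sum = 1 + 2 + 3 + 6 + 149 + 298 + 447 = 906
Since 906 > 894, 894 is abundant.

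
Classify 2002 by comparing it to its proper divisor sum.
abundant

Proper divisors of 2002: sum = 1 + 2 + 7 + 11 + 13 + 14 + 22 + 26 + 77 + 91 + 143 + 154 + 182 + 286 + 1001 = 2030
Since 2030 > 2002, 2002 is abundant.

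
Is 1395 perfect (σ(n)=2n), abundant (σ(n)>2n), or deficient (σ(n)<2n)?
deficient

Proper divisors of 1395: sum = 1 + 3 + 5 + 9 + 15 + 31 + 45 + 93 + 155 + 279 + 465 = 1101
Since 1101 < 1395, 1395 is deficient.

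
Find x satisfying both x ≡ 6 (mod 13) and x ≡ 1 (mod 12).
97

Using Chinese Remainder Theorem:
M = 13 × 12 = 156
M1 = 12, M2 = 13
y1 = 12^(-1) mod 13 = 12
y2 = 13^(-1) mod 12 = 1
x = (6×12×12 + 1×13×1) mod 156 = 97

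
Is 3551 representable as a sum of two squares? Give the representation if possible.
Not possible

Factorization: 3551 = 53 × 67
By Fermat: n is sum of two squares iff every prime p ≡ 3 (mod 4) appears to even power.
Prime(s) ≡ 3 (mod 4) with odd exponent: [(67, 1)]
Therefore 3551 cannot be expressed as a² + b².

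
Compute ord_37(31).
4

37 is prime, so ord(31) divides φ(37) = 36.
Divisors of 36: 1, 2, 3, 4, 6, 9, 12, 18, 36.
Repeated squaring: 31^1 ≡ 31, 31^2 ≡ 36, 31^4 ≡ 1, 31^8 ≡ 1, 31^16 ≡ 1, 31^32 ≡ 1 (mod 37).
Test 31^d mod 37 for each divisor d in increasing order:
31^1 ≡ 31
31^2 ≡ 36
31^3 = 31^2·31^1 ≡ 6
31^4 ≡ 1  ← first divisor giving 1
The order is 4.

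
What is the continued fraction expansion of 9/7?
[1; 3, 2]

Euclidean algorithm steps:
9 = 1 × 7 + 2
7 = 3 × 2 + 1
2 = 2 × 1 + 0
Continued fraction: [1; 3, 2]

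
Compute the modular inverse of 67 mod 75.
28

gcd(67, 75) = 1, so the inverse exists.
Extended Euclidean algorithm on (75, 67):
75 = 1 × 67 + 8  ⟹  8 = (1)·75 + (-1)·67
67 = 8 × 8 + 3  ⟹  3 = (-8)·75 + (9)·67
8 = 2 × 3 + 2  ⟹  2 = (17)·75 + (-19)·67
3 = 1 × 2 + 1  ⟹  1 = (-25)·75 + (28)·67
So (28)·67 ≡ 1 (mod 75), i.e. 67^(-1) ≡ 28 (mod 75).
Check: 67 × 28 = 1876 ≡ 1 (mod 75)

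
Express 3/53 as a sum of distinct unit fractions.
1/18 + 1/954

Greedy algorithm:
3/53: ceiling(53/3) = 18, use 1/18
1/954: ceiling(954/1) = 954, use 1/954
Result: 3/53 = 1/18 + 1/954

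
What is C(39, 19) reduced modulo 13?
0

Using Lucas' theorem:
Write n=39 and k=19 in base 13:
n in base 13: [3, 0]
k in base 13: [1, 6]
C(39,19) mod 13 = ∏ C(n_i, k_i) mod 13
Digit binomials (mod 13): C(3,1) = 3; C(0,6) = 0 (k_i > n_i)
Product: 3 × 0 = 0 ≡ 0 (mod 13)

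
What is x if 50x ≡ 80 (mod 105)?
x ≡ 10 (mod 21)

gcd(50, 105) = 5, which divides 80, so solutions exist.
Divide through by 5: 10x ≡ 16 (mod 21).
Find 10^(-1) mod 21 by the extended Euclidean algorithm:
21 = 2 × 10 + 1  ⟹  1 = (1)·21 + (-2)·10
So (-2)·10 ≡ 1 (mod 21), i.e. 10^(-1) ≡ -2 ≡ 19 (mod 21).
x ≡ 19 × 16 = 304 ≡ 10 (mod 21).
Check: 50 × 10 = 500 ≡ 80 (mod 105).
x ≡ 10 (mod 21), giving 5 solutions mod 105.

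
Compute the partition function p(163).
142798995930

p(n) counts ways to write n as a sum of positive integers (order ignored).
Euler's pentagonal recurrence: p(k) = p(k-1) + p(k-2) - p(k-5) - p(k-7) + p(k-12) + p(k-15) - ... (offsets j(3j∓1)/2, signs ++--, p(0)=1, p(<0)=0).
DP table for k = 0..162: p(0)=1, p(1)=1, p(2)=2, p(3)=3, p(4)=5, p(5)=7, p(6)=11, p(7)=15, p(8)=22, p(9)=30, p(10)=42, p(11)=56, p(12)=77, p(13)=101, p(14)=135, p(15)=176, p(16)=231, p(17)=297, p(18)=385, p(19)=490, p(20)=627, p(21)=792, p(22)=1002, p(23)=1255, p(24)=1575, p(25)=1958, p(26)=2436, p(27)=3010, p(28)=3718, p(29)=4565, p(30)=5604, p(31)=6842, p(32)=8349, p(33)=10143, p(34)=12310, p(35)=14883, p(36)=17977, p(37)=21637, p(38)=26015, p(39)=31185, p(40)=37338, p(41)=44583, p(42)=53174, p(43)=63261, p(44)=75175, p(45)=89134, p(46)=105558, p(47)=124754, p(48)=147273, p(49)=173525, p(50)=204226, p(51)=239943, p(52)=281589, p(53)=329931, p(54)=386155, p(55)=451276, p(56)=526823, p(57)=614154, p(58)=715220, p(59)=831820, p(60)=966467, p(61)=1121505, p(62)=1300156, p(63)=1505499, p(64)=1741630, p(65)=2012558, p(66)=2323520, p(67)=2679689, p(68)=3087735, p(69)=3554345, p(70)=4087968, p(71)=4697205, p(72)=5392783, p(73)=6185689, p(74)=7089500, p(75)=8118264, p(76)=9289091, p(77)=10619863, p(78)=12132164, p(79)=13848650, p(80)=15796476, p(81)=18004327, p(82)=20506255, p(83)=23338469, p(84)=26543660, p(85)=30167357, p(86)=34262962, p(87)=38887673, p(88)=44108109, p(89)=49995925, p(90)=56634173, p(91)=64112359, p(92)=72533807, p(93)=82010177, p(94)=92669720, p(95)=104651419, p(96)=118114304, p(97)=133230930, p(98)=150198136, p(99)=169229875, p(100)=190569292, p(101)=214481126, p(102)=241265379, p(103)=271248950, p(104)=304801365, p(105)=342325709, p(106)=384276336, p(107)=431149389, p(108)=483502844, p(109)=541946240, p(110)=607163746, p(111)=679903203, p(112)=761002156, p(113)=851376628, p(114)=952050665, p(115)=1064144451, p(116)=1188908248, p(117)=1327710076, p(118)=1482074143, p(119)=1653668665, p(120)=1844349560, p(121)=2056148051, p(122)=2291320912, p(123)=2552338241, p(124)=2841940500, p(125)=3163127352, p(126)=3519222692, p(127)=3913864295, p(128)=4351078600, p(129)=4835271870, p(130)=5371315400, p(131)=5964539504, p(132)=6620830889, p(133)=7346629512, p(134)=8149040695, p(135)=9035836076, p(136)=10015581680, p(137)=11097645016, p(138)=12292341831, p(139)=13610949895, p(140)=15065878135, p(141)=16670689208, p(142)=18440293320, p(143)=20390982757, p(144)=22540654445, p(145)=24908858009, p(146)=27517052599, p(147)=30388671978, p(148)=33549419497, p(149)=37027355200, p(150)=40853235313, p(151)=45060624582, p(152)=49686288421, p(153)=54770336324, p(154)=60356673280, p(155)=66493182097, p(156)=73232243759, p(157)=80630964769, p(158)=88751778802, p(159)=97662728555, p(160)=107438159466, p(161)=118159068427, p(162)=129913904637.
Final step: p(163) = p(162) + p(161) - p(158) - p(156) + p(151) + p(148) - p(141) - p(137) + p(128) + p(123) - p(112) - p(106) + p(93) + p(86) - p(71) - p(63) + p(46) + p(37) - p(18) - p(8)
= 129913904637 + 118159068427 - 88751778802 - 73232243759 + 45060624582 + 33549419497 - 16670689208 - 11097645016 + 4351078600 + 2552338241 - 761002156 - 384276336 + 82010177 + 34262962 - 4697205 - 1505499 + 105558 + 21637 - 385 - 22
= 142798995930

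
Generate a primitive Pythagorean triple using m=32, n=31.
(63, 1984, 1985)

Euclid's formula: a = m² - n², b = 2mn, c = m² + n²
m = 32, n = 31
a = 32² - 31² = 1024 - 961 = 63
b = 2 × 32 × 31 = 1984
c = 32² + 31² = 1024 + 961 = 1985
Verification: 63² + 1984² = 3969 + 3936256 = 3940225 = 1985² ✓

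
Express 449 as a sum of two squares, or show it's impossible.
7² + 20² (a=7, b=20)

Factorization: 449 = 449
By Fermat: n is sum of two squares iff every prime p ≡ 3 (mod 4) appears to even power.
All primes ≡ 3 (mod 4) appear to even power.
Search a = 0, 1, 2, … for 449 - a² a perfect square: first hit at a = 7: 449 - 49 = 400 = 20².
449 = 7² + 20² = 49 + 400 ✓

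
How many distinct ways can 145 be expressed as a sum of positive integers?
24908858009

p(n) counts ways to write n as a sum of positive integers (order ignored).
Euler's pentagonal recurrence: p(k) = p(k-1) + p(k-2) - p(k-5) - p(k-7) + p(k-12) + p(k-15) - ... (offsets j(3j∓1)/2, signs ++--, p(0)=1, p(<0)=0).
DP table for k = 0..144: p(0)=1, p(1)=1, p(2)=2, p(3)=3, p(4)=5, p(5)=7, p(6)=11, p(7)=15, p(8)=22, p(9)=30, p(10)=42, p(11)=56, p(12)=77, p(13)=101, p(14)=135, p(15)=176, p(16)=231, p(17)=297, p(18)=385, p(19)=490, p(20)=627, p(21)=792, p(22)=1002, p(23)=1255, p(24)=1575, p(25)=1958, p(26)=2436, p(27)=3010, p(28)=3718, p(29)=4565, p(30)=5604, p(31)=6842, p(32)=8349, p(33)=10143, p(34)=12310, p(35)=14883, p(36)=17977, p(37)=21637, p(38)=26015, p(39)=31185, p(40)=37338, p(41)=44583, p(42)=53174, p(43)=63261, p(44)=75175, p(45)=89134, p(46)=105558, p(47)=124754, p(48)=147273, p(49)=173525, p(50)=204226, p(51)=239943, p(52)=281589, p(53)=329931, p(54)=386155, p(55)=451276, p(56)=526823, p(57)=614154, p(58)=715220, p(59)=831820, p(60)=966467, p(61)=1121505, p(62)=1300156, p(63)=1505499, p(64)=1741630, p(65)=2012558, p(66)=2323520, p(67)=2679689, p(68)=3087735, p(69)=3554345, p(70)=4087968, p(71)=4697205, p(72)=5392783, p(73)=6185689, p(74)=7089500, p(75)=8118264, p(76)=9289091, p(77)=10619863, p(78)=12132164, p(79)=13848650, p(80)=15796476, p(81)=18004327, p(82)=20506255, p(83)=23338469, p(84)=26543660, p(85)=30167357, p(86)=34262962, p(87)=38887673, p(88)=44108109, p(89)=49995925, p(90)=56634173, p(91)=64112359, p(92)=72533807, p(93)=82010177, p(94)=92669720, p(95)=104651419, p(96)=118114304, p(97)=133230930, p(98)=150198136, p(99)=169229875, p(100)=190569292, p(101)=214481126, p(102)=241265379, p(103)=271248950, p(104)=304801365, p(105)=342325709, p(106)=384276336, p(107)=431149389, p(108)=483502844, p(109)=541946240, p(110)=607163746, p(111)=679903203, p(112)=761002156, p(113)=851376628, p(114)=952050665, p(115)=1064144451, p(116)=1188908248, p(117)=1327710076, p(118)=1482074143, p(119)=1653668665, p(120)=1844349560, p(121)=2056148051, p(122)=2291320912, p(123)=2552338241, p(124)=2841940500, p(125)=3163127352, p(126)=3519222692, p(127)=3913864295, p(128)=4351078600, p(129)=4835271870, p(130)=5371315400, p(131)=5964539504, p(132)=6620830889, p(133)=7346629512, p(134)=8149040695, p(135)=9035836076, p(136)=10015581680, p(137)=11097645016, p(138)=12292341831, p(139)=13610949895, p(140)=15065878135, p(141)=16670689208, p(142)=18440293320, p(143)=20390982757, p(144)=22540654445.
Final step: p(145) = p(144) + p(143) - p(140) - p(138) + p(133) + p(130) - p(123) - p(119) + p(110) + p(105) - p(94) - p(88) + p(75) + p(68) - p(53) - p(45) + p(28) + p(19) - p(0)
= 22540654445 + 20390982757 - 15065878135 - 12292341831 + 7346629512 + 5371315400 - 2552338241 - 1653668665 + 607163746 + 342325709 - 92669720 - 44108109 + 8118264 + 3087735 - 329931 - 89134 + 3718 + 490 - 1
= 24908858009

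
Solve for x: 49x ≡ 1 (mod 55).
9

gcd(49, 55) = 1, so the inverse exists.
Extended Euclidean algorithm on (55, 49):
55 = 1 × 49 + 6  ⟹  6 = (1)·55 + (-1)·49
49 = 8 × 6 + 1  ⟹  1 = (-8)·55 + (9)·49
So (9)·49 ≡ 1 (mod 55), i.e. 49^(-1) ≡ 9 (mod 55).
Check: 49 × 9 = 441 ≡ 1 (mod 55)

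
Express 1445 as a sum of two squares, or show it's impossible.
1² + 38² (a=1, b=38)

Factorization: 1445 = 5 × 17^2
By Fermat: n is sum of two squares iff every prime p ≡ 3 (mod 4) appears to even power.
All primes ≡ 3 (mod 4) appear to even power.
Search a = 0, 1, 2, … for 1445 - a² a perfect square: first hit at a = 1: 1445 - 1 = 1444 = 38².
1445 = 1² + 38² = 1 + 1444 ✓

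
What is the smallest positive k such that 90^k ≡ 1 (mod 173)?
86

173 is prime, so ord(90) divides φ(173) = 172.
Divisors of 172: 1, 2, 4, 43, 86, 172.
Repeated squaring: 90^1 ≡ 90, 90^2 ≡ 142, 90^4 ≡ 96, 90^8 ≡ 47, 90^16 ≡ 133, 90^32 ≡ 43, 90^64 ≡ 119, 90^128 ≡ 148 (mod 173).
Test 90^d mod 173 for each divisor d in increasing order:
90^1 ≡ 90
90^2 ≡ 142
90^4 ≡ 96
90^43 = 90^32·90^8·90^2·90^1 ≡ 172
90^86 = 90^64·90^16·90^4·90^2 ≡ 1  ← first divisor giving 1
The order is 86.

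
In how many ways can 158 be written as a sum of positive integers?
88751778802

p(n) counts ways to write n as a sum of positive integers (order ignored).
Euler's pentagonal recurrence: p(k) = p(k-1) + p(k-2) - p(k-5) - p(k-7) + p(k-12) + p(k-15) - ... (offsets j(3j∓1)/2, signs ++--, p(0)=1, p(<0)=0).
DP table for k = 0..157: p(0)=1, p(1)=1, p(2)=2, p(3)=3, p(4)=5, p(5)=7, p(6)=11, p(7)=15, p(8)=22, p(9)=30, p(10)=42, p(11)=56, p(12)=77, p(13)=101, p(14)=135, p(15)=176, p(16)=231, p(17)=297, p(18)=385, p(19)=490, p(20)=627, p(21)=792, p(22)=1002, p(23)=1255, p(24)=1575, p(25)=1958, p(26)=2436, p(27)=3010, p(28)=3718, p(29)=4565, p(30)=5604, p(31)=6842, p(32)=8349, p(33)=10143, p(34)=12310, p(35)=14883, p(36)=17977, p(37)=21637, p(38)=26015, p(39)=31185, p(40)=37338, p(41)=44583, p(42)=53174, p(43)=63261, p(44)=75175, p(45)=89134, p(46)=105558, p(47)=124754, p(48)=147273, p(49)=173525, p(50)=204226, p(51)=239943, p(52)=281589, p(53)=329931, p(54)=386155, p(55)=451276, p(56)=526823, p(57)=614154, p(58)=715220, p(59)=831820, p(60)=966467, p(61)=1121505, p(62)=1300156, p(63)=1505499, p(64)=1741630, p(65)=2012558, p(66)=2323520, p(67)=2679689, p(68)=3087735, p(69)=3554345, p(70)=4087968, p(71)=4697205, p(72)=5392783, p(73)=6185689, p(74)=7089500, p(75)=8118264, p(76)=9289091, p(77)=10619863, p(78)=12132164, p(79)=13848650, p(80)=15796476, p(81)=18004327, p(82)=20506255, p(83)=23338469, p(84)=26543660, p(85)=30167357, p(86)=34262962, p(87)=38887673, p(88)=44108109, p(89)=49995925, p(90)=56634173, p(91)=64112359, p(92)=72533807, p(93)=82010177, p(94)=92669720, p(95)=104651419, p(96)=118114304, p(97)=133230930, p(98)=150198136, p(99)=169229875, p(100)=190569292, p(101)=214481126, p(102)=241265379, p(103)=271248950, p(104)=304801365, p(105)=342325709, p(106)=384276336, p(107)=431149389, p(108)=483502844, p(109)=541946240, p(110)=607163746, p(111)=679903203, p(112)=761002156, p(113)=851376628, p(114)=952050665, p(115)=1064144451, p(116)=1188908248, p(117)=1327710076, p(118)=1482074143, p(119)=1653668665, p(120)=1844349560, p(121)=2056148051, p(122)=2291320912, p(123)=2552338241, p(124)=2841940500, p(125)=3163127352, p(126)=3519222692, p(127)=3913864295, p(128)=4351078600, p(129)=4835271870, p(130)=5371315400, p(131)=5964539504, p(132)=6620830889, p(133)=7346629512, p(134)=8149040695, p(135)=9035836076, p(136)=10015581680, p(137)=11097645016, p(138)=12292341831, p(139)=13610949895, p(140)=15065878135, p(141)=16670689208, p(142)=18440293320, p(143)=20390982757, p(144)=22540654445, p(145)=24908858009, p(146)=27517052599, p(147)=30388671978, p(148)=33549419497, p(149)=37027355200, p(150)=40853235313, p(151)=45060624582, p(152)=49686288421, p(153)=54770336324, p(154)=60356673280, p(155)=66493182097, p(156)=73232243759, p(157)=80630964769.
Final step: p(158) = p(157) + p(156) - p(153) - p(151) + p(146) + p(143) - p(136) - p(132) + p(123) + p(118) - p(107) - p(101) + p(88) + p(81) - p(66) - p(58) + p(41) + p(32) - p(13) - p(3)
= 80630964769 + 73232243759 - 54770336324 - 45060624582 + 27517052599 + 20390982757 - 10015581680 - 6620830889 + 2552338241 + 1482074143 - 431149389 - 214481126 + 44108109 + 18004327 - 2323520 - 715220 + 44583 + 8349 - 101 - 3
= 88751778802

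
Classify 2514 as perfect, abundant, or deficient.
abundant

Proper divisors of 2514: sum = 1 + 2 + 3 + 6 + 419 + 838 + 1257 = 2526
Since 2526 > 2514, 2514 is abundant.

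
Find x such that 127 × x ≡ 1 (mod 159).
154

gcd(127, 159) = 1, so the inverse exists.
Extended Euclidean algorithm on (159, 127):
159 = 1 × 127 + 32  ⟹  32 = (1)·159 + (-1)·127
127 = 3 × 32 + 31  ⟹  31 = (-3)·159 + (4)·127
32 = 1 × 31 + 1  ⟹  1 = (4)·159 + (-5)·127
So (-5)·127 ≡ 1 (mod 159), i.e. 127^(-1) ≡ -5 ≡ 154 (mod 159).
Check: 127 × 154 = 19558 ≡ 1 (mod 159)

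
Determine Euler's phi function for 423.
276

423 = 3^2 × 47
φ(n) = n × ∏(1 - 1/p) for each prime p dividing n
φ(423) = 423 × (1 - 1/3) × (1 - 1/47) = 276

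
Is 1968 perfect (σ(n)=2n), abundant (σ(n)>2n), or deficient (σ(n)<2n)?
abundant

Proper divisors of 1968: sum = 1 + 2 + 3 + 4 + 6 + 8 + 12 + 16 + ... + 328 + 492 + 656 + 984 (19 divisors) = 3240
Since 3240 > 1968, 1968 is abundant.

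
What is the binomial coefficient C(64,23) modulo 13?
4

Using Lucas' theorem:
Write n=64 and k=23 in base 13:
n in base 13: [4, 12]
k in base 13: [1, 10]
C(64,23) mod 13 = ∏ C(n_i, k_i) mod 13
Digit binomials (mod 13): C(4,1) = 4; C(12,10) = 66 ≡ 1
Product: 4 × 1 = 4 ≡ 4 (mod 13)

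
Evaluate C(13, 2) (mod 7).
1

Using Lucas' theorem:
Write n=13 and k=2 in base 7:
n in base 7: [1, 6]
k in base 7: [0, 2]
C(13,2) mod 7 = ∏ C(n_i, k_i) mod 7
Digit binomials (mod 7): C(1,0) = 1; C(6,2) = 15 ≡ 1
Product: 1 × 1 = 1 ≡ 1 (mod 7)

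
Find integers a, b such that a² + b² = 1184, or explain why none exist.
20² + 28² (a=20, b=28)

Factorization: 1184 = 2^5 × 37
By Fermat: n is sum of two squares iff every prime p ≡ 3 (mod 4) appears to even power.
All primes ≡ 3 (mod 4) appear to even power.
Search a = 0, 1, 2, … for 1184 - a² a perfect square: first hit at a = 20: 1184 - 400 = 784 = 28².
1184 = 20² + 28² = 400 + 784 ✓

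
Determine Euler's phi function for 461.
460

461 = 461
φ(n) = n × ∏(1 - 1/p) for each prime p dividing n
φ(461) = 461 × (1 - 1/461) = 460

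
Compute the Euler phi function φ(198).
60

198 = 2 × 3^2 × 11
φ(n) = n × ∏(1 - 1/p) for each prime p dividing n
φ(198) = 198 × (1 - 1/2) × (1 - 1/3) × (1 - 1/11) = 60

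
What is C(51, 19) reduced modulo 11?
0

Using Lucas' theorem:
Write n=51 and k=19 in base 11:
n in base 11: [4, 7]
k in base 11: [1, 8]
C(51,19) mod 11 = ∏ C(n_i, k_i) mod 11
Digit binomials (mod 11): C(4,1) = 4; C(7,8) = 0 (k_i > n_i)
Product: 4 × 0 = 0 ≡ 0 (mod 11)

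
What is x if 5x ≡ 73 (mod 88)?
x ≡ 85 (mod 88)

gcd(5, 88) = 1, which divides 73, so solutions exist.
Find 5^(-1) mod 88 by the extended Euclidean algorithm:
88 = 17 × 5 + 3  ⟹  3 = (1)·88 + (-17)·5
5 = 1 × 3 + 2  ⟹  2 = (-1)·88 + (18)·5
3 = 1 × 2 + 1  ⟹  1 = (2)·88 + (-35)·5
So (-35)·5 ≡ 1 (mod 88), i.e. 5^(-1) ≡ -35 ≡ 53 (mod 88).
x ≡ 53 × 73 = 3869 ≡ 85 (mod 88).
Check: 5 × 85 = 425 ≡ 73 (mod 88).
Unique solution: x ≡ 85 (mod 88)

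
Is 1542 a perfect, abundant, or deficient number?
abundant

Proper divisors of 1542: sum = 1 + 2 + 3 + 6 + 257 + 514 + 771 = 1554
Since 1554 > 1542, 1542 is abundant.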